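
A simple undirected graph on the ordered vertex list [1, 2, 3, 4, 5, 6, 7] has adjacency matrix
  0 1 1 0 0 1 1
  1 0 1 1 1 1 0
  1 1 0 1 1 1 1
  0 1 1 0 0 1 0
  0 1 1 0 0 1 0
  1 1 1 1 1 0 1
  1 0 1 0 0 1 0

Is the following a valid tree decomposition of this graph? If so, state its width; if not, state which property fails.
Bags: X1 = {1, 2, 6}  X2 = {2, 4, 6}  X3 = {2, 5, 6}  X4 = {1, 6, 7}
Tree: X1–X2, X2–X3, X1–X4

No — vertex 3 appears in no bag.

A tree decomposition must satisfy three properties: every vertex lies in some bag; for every edge, both endpoints lie together in some bag; and for every vertex, the bags containing it form a connected subtree. Here vertex 3 appears in no bag, so the decomposition is invalid.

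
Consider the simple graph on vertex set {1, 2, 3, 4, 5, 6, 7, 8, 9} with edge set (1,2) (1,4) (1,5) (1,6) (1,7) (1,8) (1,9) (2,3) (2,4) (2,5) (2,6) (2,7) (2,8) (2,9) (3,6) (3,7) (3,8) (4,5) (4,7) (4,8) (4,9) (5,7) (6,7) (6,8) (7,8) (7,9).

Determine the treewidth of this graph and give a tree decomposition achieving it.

Treewidth 4.
One optimal decomposition is:
Bags: B1 = {1, 2, 4, 7, 8}  B2 = {1, 2, 6, 7, 8}  B3 = {1, 2, 4, 7, 9}  B4 = {2, 3, 6, 7, 8}  B5 = {1, 2, 4, 5, 7}
Tree: B1–B2, B1–B3, B2–B4, B1–B5

Each bag holds 5 vertices, so the decomposition has width 4, which upper-bounds the treewidth. For the lower bound, the 5 vertices {1, 2, 4, 7, 8} are pairwise adjacent, and any tree decomposition puts a clique entirely inside one bag — forcing width ≥ 4. Therefore the treewidth is 4.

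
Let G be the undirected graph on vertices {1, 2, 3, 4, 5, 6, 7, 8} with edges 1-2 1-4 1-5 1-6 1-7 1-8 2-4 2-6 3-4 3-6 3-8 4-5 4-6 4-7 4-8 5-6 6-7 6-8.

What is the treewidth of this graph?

3

A width-3 tree decomposition is:
Bags: B1 = {1, 4, 6, 7}  B2 = {1, 4, 6, 8}  B3 = {3, 4, 6, 8}  B4 = {1, 4, 5, 6}  B5 = {1, 2, 4, 6}
Tree: B1–B2, B2–B3, B2–B4, B2–B5
The largest bag has 4 vertices, giving width 3; this decomposition certifies tw(G) ≤ 3. On the other hand G contains the 4-clique {1, 4, 6, 8}. A clique must lie in a single bag of any decomposition, so no decomposition can have width below 3. Combining the bounds, tw(G) = 3.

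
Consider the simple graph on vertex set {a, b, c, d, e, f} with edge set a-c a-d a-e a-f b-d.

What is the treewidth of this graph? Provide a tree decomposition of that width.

The largest bag has 2 vertices, giving width 1; this decomposition certifies tw(G) ≤ 1. Since G has at least one edge (e.g. e–a), it is not an edgeless graph, so tw(G) ≥ 1. Therefore the treewidth is 1.

Treewidth 1.
One such decomposition:
Bags: B1 = {a, e}  B2 = {a, d}  B3 = {b, d}  B4 = {a, c}  B5 = {a, f}
Tree: B1–B2, B2–B3, B2–B4, B2–B5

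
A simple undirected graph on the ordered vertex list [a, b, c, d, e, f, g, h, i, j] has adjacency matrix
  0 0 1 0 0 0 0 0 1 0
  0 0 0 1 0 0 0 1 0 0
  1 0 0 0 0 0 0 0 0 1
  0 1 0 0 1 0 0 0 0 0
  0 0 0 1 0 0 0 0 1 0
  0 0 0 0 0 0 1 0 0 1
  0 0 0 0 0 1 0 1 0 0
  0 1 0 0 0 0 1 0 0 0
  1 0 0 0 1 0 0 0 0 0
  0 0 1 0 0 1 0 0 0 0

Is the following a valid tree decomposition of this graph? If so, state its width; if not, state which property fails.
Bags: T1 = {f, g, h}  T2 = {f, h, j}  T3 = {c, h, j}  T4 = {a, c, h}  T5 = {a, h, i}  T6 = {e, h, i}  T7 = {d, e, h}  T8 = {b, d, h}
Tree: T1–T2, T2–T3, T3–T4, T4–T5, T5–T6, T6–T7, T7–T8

Yes; width 2.

Vertex coverage: the bags together contain {a, b, c, d, e, f, g, h, i, j}, the full vertex set. Edge coverage: each edge of G has both endpoints in at least one bag. Running intersection: for every vertex, the bags containing it form a connected subtree. All three properties hold, so this is a valid tree decomposition of width max|bag| − 1 = 2, and hence tw(G) ≤ 2.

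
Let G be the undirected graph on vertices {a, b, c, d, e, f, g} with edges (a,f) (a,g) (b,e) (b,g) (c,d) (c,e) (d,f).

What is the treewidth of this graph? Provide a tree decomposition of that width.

Each bag holds 3 vertices, so the decomposition has width 2, which upper-bounds the treewidth. For the lower bound, G contains the cycle g–b–e–c–d–f–a–g, so G is not a forest; only forests have treewidth ≤ 1, hence tw(G) ≥ 2. Combining the bounds, tw(G) = 2.

Treewidth 2.
One such decomposition:
Bags: B1 = {b, e, g}  B2 = {c, e, g}  B3 = {c, d, g}  B4 = {d, f, g}  B5 = {a, f, g}
Tree: B1–B2, B2–B3, B3–B4, B4–B5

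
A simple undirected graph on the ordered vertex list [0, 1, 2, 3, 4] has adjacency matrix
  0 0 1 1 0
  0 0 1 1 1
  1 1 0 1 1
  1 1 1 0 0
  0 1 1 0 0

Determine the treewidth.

A width-2 tree decomposition is:
Bags: B1 = {1, 2, 3}  B2 = {0, 2, 3}  B3 = {1, 2, 4}
Tree: B1–B2, B1–B3
The largest bag has 3 vertices, giving width 2; this decomposition certifies tw(G) ≤ 2. Conversely, {0, 2, 3} is a clique of size 3, and the vertices of any clique must share a bag in every tree decomposition; so some bag has ≥ 3 vertices and tw(G) ≥ 2. The upper and lower bounds meet at 2, so that is the treewidth.

2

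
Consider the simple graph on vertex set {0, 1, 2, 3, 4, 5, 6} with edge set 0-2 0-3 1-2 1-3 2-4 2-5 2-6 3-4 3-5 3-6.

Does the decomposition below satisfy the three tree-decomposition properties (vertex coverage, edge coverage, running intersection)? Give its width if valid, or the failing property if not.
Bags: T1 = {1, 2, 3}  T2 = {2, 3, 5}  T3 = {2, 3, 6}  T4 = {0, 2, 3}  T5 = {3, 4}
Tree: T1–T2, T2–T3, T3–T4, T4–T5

No — edge (2,4) lies in no bag.

A tree decomposition must satisfy three properties: every vertex lies in some bag; for every edge, both endpoints lie together in some bag; and for every vertex, the bags containing it form a connected subtree. Here edge (2,4) lies in no bag, so the decomposition is invalid.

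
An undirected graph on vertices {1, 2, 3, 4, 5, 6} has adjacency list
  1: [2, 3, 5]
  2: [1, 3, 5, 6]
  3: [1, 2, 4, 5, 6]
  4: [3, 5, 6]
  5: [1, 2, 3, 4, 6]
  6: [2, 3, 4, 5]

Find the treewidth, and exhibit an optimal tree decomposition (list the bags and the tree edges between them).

Every bag has size at most 4, so the width is 4 − 1 = 3 and tw(G) ≤ 3. Conversely, {1, 2, 3, 5} is a clique of size 4, and the vertices of any clique must share a bag in every tree decomposition; so some bag has ≥ 4 vertices and tw(G) ≥ 3. Combining the bounds, tw(G) = 3.

Treewidth 3.
Bags: B1 = {2, 3, 5, 6}  B2 = {3, 4, 5, 6}  B3 = {1, 2, 3, 5}
Tree: B1–B2, B1–B3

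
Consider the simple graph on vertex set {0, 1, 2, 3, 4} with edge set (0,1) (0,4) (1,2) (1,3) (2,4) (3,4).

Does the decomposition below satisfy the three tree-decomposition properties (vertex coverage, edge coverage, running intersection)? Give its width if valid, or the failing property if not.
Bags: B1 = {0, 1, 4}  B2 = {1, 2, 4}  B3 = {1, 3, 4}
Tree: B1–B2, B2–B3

Vertex coverage: the bags together contain {0, 1, 2, 3, 4}, the full vertex set. Edge coverage: each edge of G has both endpoints in at least one bag. Running intersection: for every vertex, the bags containing it form a connected subtree. All three properties hold, so this is a valid tree decomposition of width max|bag| − 1 = 2, and hence tw(G) ≤ 2.

Yes; width 2.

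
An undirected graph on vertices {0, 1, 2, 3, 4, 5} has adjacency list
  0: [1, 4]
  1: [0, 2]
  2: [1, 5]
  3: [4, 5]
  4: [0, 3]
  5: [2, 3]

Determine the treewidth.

2

A width-2 tree decomposition is:
Bags: B1 = {1, 2, 5}  B2 = {0, 1, 5}  B3 = {0, 4, 5}  B4 = {3, 4, 5}
Tree: B1–B2, B2–B3, B3–B4
The largest bag has 3 vertices, giving width 2; this decomposition certifies tw(G) ≤ 2. For the lower bound, G contains the cycle 5–2–1–0–4–3–5, so G is not a forest; only forests have treewidth ≤ 1, hence tw(G) ≥ 2. Combining the bounds, tw(G) = 2.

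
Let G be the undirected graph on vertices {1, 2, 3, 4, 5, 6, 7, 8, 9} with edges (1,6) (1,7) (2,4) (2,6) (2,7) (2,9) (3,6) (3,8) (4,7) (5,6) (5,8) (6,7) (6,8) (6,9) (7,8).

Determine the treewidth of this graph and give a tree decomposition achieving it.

Every bag has size at most 3, so the width is 3 − 1 = 2 and tw(G) ≤ 2. For the lower bound, the 3 vertices {2, 4, 7} are pairwise adjacent, and any tree decomposition puts a clique entirely inside one bag — forcing width ≥ 2. Combining the bounds, tw(G) = 2.

Treewidth 2.
One such decomposition:
Bags: B1 = {6, 7, 8}  B2 = {3, 6, 8}  B3 = {2, 6, 7}  B4 = {5, 6, 8}  B5 = {2, 4, 7}  B6 = {1, 6, 7}  B7 = {2, 6, 9}
Tree: B1–B2, B1–B3, B2–B4, B3–B5, B3–B6, B3–B7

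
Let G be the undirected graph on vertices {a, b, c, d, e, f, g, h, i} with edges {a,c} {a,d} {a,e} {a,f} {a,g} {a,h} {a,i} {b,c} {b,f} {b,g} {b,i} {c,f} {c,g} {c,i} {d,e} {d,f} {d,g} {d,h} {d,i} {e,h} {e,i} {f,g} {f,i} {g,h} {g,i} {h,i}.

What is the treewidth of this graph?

4

A width-4 tree decomposition is:
Bags: B1 = {a, d, g, h, i}  B2 = {a, d, f, g, i}  B3 = {a, c, f, g, i}  B4 = {a, d, e, h, i}  B5 = {b, c, f, g, i}
Tree: B1–B2, B2–B3, B1–B4, B3–B5
Every bag has size at most 5, so the width is 5 − 1 = 4 and tw(G) ≤ 4. For the lower bound, the 5 vertices {a, d, g, h, i} are pairwise adjacent, and any tree decomposition puts a clique entirely inside one bag — forcing width ≥ 4. Combining the bounds, tw(G) = 4.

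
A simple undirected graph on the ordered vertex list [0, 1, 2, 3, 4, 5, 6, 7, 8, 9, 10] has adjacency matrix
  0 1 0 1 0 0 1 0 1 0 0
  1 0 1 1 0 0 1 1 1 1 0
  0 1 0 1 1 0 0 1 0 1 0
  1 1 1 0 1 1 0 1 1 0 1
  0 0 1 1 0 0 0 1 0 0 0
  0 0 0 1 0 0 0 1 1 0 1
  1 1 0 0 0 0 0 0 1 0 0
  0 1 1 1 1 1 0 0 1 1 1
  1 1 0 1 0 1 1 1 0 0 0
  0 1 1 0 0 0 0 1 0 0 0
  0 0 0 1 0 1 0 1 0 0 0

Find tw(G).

A width-3 tree decomposition is:
Bags: B1 = {3, 5, 7, 8}  B2 = {1, 3, 7, 8}  B3 = {1, 2, 3, 7}  B4 = {2, 3, 4, 7}  B5 = {3, 5, 7, 10}  B6 = {1, 2, 7, 9}  B7 = {0, 1, 3, 8}  B8 = {0, 1, 6, 8}
Tree: B1–B2, B2–B3, B3–B4, B1–B5, B3–B6, B2–B7, B7–B8
Every bag has size at most 4, so the width is 4 − 1 = 3 and tw(G) ≤ 3. For the lower bound, the 4 vertices {1, 2, 7, 9} are pairwise adjacent, and any tree decomposition puts a clique entirely inside one bag — forcing width ≥ 3. The upper and lower bounds meet at 3, so that is the treewidth.

3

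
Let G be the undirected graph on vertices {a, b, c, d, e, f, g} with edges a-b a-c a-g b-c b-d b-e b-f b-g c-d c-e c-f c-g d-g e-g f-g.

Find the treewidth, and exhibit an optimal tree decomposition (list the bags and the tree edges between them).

The largest bag has 4 vertices, giving width 3; this decomposition certifies tw(G) ≤ 3. On the other hand G contains the 4-clique {b, c, d, g}. A clique must lie in a single bag of any decomposition, so no decomposition can have width below 3. Therefore the treewidth is 3.

Treewidth 3.
Bags: B1 = {b, c, e, g}  B2 = {b, c, d, g}  B3 = {a, b, c, g}  B4 = {b, c, f, g}
Tree: B1–B2, B1–B3, B2–B4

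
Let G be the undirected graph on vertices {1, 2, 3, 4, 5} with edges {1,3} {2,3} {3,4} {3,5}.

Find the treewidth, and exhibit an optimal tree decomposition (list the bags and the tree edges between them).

Treewidth 1.
Bags: B1 = {3, 5}  B2 = {3, 4}  B3 = {1, 3}  B4 = {2, 3}
Tree: B1–B2, B1–B3, B2–B4

The largest bag has 2 vertices, giving width 1; this decomposition certifies tw(G) ≤ 1. Since G has at least one edge (e.g. 3–5), it is not an edgeless graph, so tw(G) ≥ 1. Therefore the treewidth is 1.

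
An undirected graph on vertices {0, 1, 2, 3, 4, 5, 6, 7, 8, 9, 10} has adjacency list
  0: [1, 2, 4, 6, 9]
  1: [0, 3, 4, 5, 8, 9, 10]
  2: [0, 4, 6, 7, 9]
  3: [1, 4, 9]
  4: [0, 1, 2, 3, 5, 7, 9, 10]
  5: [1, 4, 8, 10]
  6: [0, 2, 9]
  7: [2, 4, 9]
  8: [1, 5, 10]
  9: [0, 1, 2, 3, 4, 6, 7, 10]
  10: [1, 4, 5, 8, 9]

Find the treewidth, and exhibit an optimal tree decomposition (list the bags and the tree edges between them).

Treewidth 3.
One such decomposition:
Bags: B1 = {0, 1, 4, 9}  B2 = {0, 2, 4, 9}  B3 = {1, 4, 9, 10}  B4 = {1, 4, 5, 10}  B5 = {2, 4, 7, 9}  B6 = {0, 2, 6, 9}  B7 = {1, 5, 8, 10}  B8 = {1, 3, 4, 9}
Tree: B1–B2, B1–B3, B3–B4, B2–B5, B2–B6, B4–B7, B1–B8

The largest bag has 4 vertices, giving width 3; this decomposition certifies tw(G) ≤ 3. Conversely, {1, 5, 8, 10} is a clique of size 4, and the vertices of any clique must share a bag in every tree decomposition; so some bag has ≥ 4 vertices and tw(G) ≥ 3. The upper and lower bounds meet at 3, so that is the treewidth.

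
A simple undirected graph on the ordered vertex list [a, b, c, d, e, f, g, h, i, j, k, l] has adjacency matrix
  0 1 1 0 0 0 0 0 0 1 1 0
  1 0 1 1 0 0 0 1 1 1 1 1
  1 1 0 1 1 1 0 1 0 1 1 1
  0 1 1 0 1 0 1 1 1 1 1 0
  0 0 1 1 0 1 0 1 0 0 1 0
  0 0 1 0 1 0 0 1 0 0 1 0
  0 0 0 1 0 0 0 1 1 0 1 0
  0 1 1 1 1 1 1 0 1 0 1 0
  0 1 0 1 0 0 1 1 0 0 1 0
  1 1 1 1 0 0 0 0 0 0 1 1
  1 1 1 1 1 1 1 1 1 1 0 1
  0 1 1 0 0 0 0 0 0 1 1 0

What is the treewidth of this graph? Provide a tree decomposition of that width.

The largest bag has 5 vertices, giving width 4; this decomposition certifies tw(G) ≤ 4. Conversely, {d, g, h, i, k} is a clique of size 5, and the vertices of any clique must share a bag in every tree decomposition; so some bag has ≥ 5 vertices and tw(G) ≥ 4. Therefore the treewidth is 4.

Treewidth 4.
One such decomposition:
Bags: B1 = {b, c, d, j, k}  B2 = {a, b, c, j, k}  B3 = {b, c, d, h, k}  B4 = {c, d, e, h, k}  B5 = {c, e, f, h, k}  B6 = {b, c, j, k, l}  B7 = {b, d, h, i, k}  B8 = {d, g, h, i, k}
Tree: B1–B2, B1–B3, B3–B4, B4–B5, B2–B6, B3–B7, B7–B8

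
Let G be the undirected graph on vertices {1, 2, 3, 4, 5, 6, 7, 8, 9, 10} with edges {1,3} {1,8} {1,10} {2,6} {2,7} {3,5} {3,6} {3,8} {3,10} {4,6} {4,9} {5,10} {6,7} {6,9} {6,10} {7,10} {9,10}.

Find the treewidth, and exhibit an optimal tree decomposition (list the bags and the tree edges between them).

Treewidth 2.
One such decomposition:
Bags: B1 = {3, 6, 10}  B2 = {1, 3, 10}  B3 = {6, 9, 10}  B4 = {6, 7, 10}  B5 = {3, 5, 10}  B6 = {4, 6, 9}  B7 = {2, 6, 7}  B8 = {1, 3, 8}
Tree: B1–B2, B1–B3, B1–B4, B2–B5, B3–B6, B4–B7, B2–B8

Every bag has size at most 3, so the width is 3 − 1 = 2 and tw(G) ≤ 2. For the lower bound, the 3 vertices {1, 3, 8} are pairwise adjacent, and any tree decomposition puts a clique entirely inside one bag — forcing width ≥ 2. Hence tw(G) = 2 exactly.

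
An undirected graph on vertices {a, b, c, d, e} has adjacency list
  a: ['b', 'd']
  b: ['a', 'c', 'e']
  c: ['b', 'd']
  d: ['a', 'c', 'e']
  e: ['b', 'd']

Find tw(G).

A width-2 tree decomposition is:
Bags: B1 = {b, c, d}  B2 = {b, d, e}  B3 = {a, b, d}
Tree: B1–B2, B2–B3
Each bag holds 3 vertices, so the decomposition has width 2, which upper-bounds the treewidth. For the lower bound, G contains the cycle c–b–e–d–c, so G is not a forest; only forests have treewidth ≤ 1, hence tw(G) ≥ 2. Hence tw(G) = 2 exactly.

2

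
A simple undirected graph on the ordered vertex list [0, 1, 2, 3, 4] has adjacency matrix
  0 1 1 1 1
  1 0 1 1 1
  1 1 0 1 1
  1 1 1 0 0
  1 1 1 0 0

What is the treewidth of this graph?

3

A width-3 tree decomposition is:
Bags: B1 = {0, 1, 2, 3}  B2 = {0, 1, 2, 4}
Tree: B1–B2
Each bag holds 4 vertices, so the decomposition has width 3, which upper-bounds the treewidth. On the other hand G contains the 4-clique {0, 1, 2, 3}. A clique must lie in a single bag of any decomposition, so no decomposition can have width below 3. Combining the bounds, tw(G) = 3.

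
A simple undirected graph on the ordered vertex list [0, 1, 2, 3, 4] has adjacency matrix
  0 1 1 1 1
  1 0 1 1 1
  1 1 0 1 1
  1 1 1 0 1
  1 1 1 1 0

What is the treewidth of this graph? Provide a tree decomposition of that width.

Treewidth 4.
One such decomposition:
Bags: B1 = {0, 1, 2, 3, 4}
Tree: (single bag)

A single bag containing all 5 vertices is trivially a valid decomposition of width 4. On the other hand G contains the 5-clique {0, 1, 2, 3, 4}. A clique must lie in a single bag of any decomposition, so no decomposition can have width below 4. Therefore the treewidth is 4.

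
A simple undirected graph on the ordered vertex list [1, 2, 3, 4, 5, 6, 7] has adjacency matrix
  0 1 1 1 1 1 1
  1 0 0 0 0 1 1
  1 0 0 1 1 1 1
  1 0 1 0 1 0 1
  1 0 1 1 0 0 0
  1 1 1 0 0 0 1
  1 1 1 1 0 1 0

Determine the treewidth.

3

A width-3 tree decomposition is:
Bags: B1 = {1, 3, 4, 5}  B2 = {1, 3, 4, 7}  B3 = {1, 3, 6, 7}  B4 = {1, 2, 6, 7}
Tree: B1–B2, B2–B3, B3–B4
Every bag has size at most 4, so the width is 4 − 1 = 3 and tw(G) ≤ 3. For the lower bound, the 4 vertices {1, 2, 6, 7} are pairwise adjacent, and any tree decomposition puts a clique entirely inside one bag — forcing width ≥ 3. The upper and lower bounds meet at 3, so that is the treewidth.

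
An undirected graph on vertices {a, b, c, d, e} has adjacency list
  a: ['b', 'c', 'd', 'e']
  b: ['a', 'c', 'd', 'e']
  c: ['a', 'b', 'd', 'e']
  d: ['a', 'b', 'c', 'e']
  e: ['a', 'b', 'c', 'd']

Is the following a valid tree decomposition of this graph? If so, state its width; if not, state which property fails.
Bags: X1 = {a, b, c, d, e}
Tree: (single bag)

Yes; width 4.

Vertex coverage: the bags together contain {a, b, c, d, e}, the full vertex set. Edge coverage: each edge of G has both endpoints in at least one bag. Running intersection: for every vertex, the bags containing it form a connected subtree. All three properties hold, so this is a valid tree decomposition of width max|bag| − 1 = 4, and hence tw(G) ≤ 4.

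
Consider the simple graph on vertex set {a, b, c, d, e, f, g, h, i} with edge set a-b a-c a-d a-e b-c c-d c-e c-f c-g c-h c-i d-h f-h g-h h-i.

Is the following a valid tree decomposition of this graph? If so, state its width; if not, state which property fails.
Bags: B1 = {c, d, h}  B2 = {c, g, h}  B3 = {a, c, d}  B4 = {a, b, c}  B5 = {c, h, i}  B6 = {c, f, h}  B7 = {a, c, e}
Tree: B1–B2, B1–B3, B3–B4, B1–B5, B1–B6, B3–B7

Yes; width 2.

Vertex coverage: the bags together contain {a, b, c, d, e, f, g, h, i}, the full vertex set. Edge coverage: each edge of G has both endpoints in at least one bag. Running intersection: for every vertex, the bags containing it form a connected subtree. All three properties hold, so this is a valid tree decomposition of width max|bag| − 1 = 2, and hence tw(G) ≤ 2.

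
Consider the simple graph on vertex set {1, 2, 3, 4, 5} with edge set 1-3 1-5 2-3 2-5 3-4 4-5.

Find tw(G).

A width-2 tree decomposition is:
Bags: B1 = {2, 3, 5}  B2 = {1, 3, 5}  B3 = {3, 4, 5}
Tree: B1–B2, B2–B3
Each bag holds 3 vertices, so the decomposition has width 2, which upper-bounds the treewidth. Since 5–2–3–1–5 is a cycle in G, G is not acyclic. Forests are exactly the graphs of treewidth ≤ 1, so tw(G) ≥ 2. Hence tw(G) = 2 exactly.

2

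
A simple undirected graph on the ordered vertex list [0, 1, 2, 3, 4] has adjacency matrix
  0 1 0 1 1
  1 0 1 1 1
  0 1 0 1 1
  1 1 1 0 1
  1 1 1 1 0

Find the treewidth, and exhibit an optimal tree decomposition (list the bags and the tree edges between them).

Treewidth 3.
One such decomposition:
Bags: B1 = {0, 1, 3, 4}  B2 = {1, 2, 3, 4}
Tree: B1–B2

Each bag holds 4 vertices, so the decomposition has width 3, which upper-bounds the treewidth. Conversely, {0, 1, 3, 4} is a clique of size 4, and the vertices of any clique must share a bag in every tree decomposition; so some bag has ≥ 4 vertices and tw(G) ≥ 3. Combining the bounds, tw(G) = 3.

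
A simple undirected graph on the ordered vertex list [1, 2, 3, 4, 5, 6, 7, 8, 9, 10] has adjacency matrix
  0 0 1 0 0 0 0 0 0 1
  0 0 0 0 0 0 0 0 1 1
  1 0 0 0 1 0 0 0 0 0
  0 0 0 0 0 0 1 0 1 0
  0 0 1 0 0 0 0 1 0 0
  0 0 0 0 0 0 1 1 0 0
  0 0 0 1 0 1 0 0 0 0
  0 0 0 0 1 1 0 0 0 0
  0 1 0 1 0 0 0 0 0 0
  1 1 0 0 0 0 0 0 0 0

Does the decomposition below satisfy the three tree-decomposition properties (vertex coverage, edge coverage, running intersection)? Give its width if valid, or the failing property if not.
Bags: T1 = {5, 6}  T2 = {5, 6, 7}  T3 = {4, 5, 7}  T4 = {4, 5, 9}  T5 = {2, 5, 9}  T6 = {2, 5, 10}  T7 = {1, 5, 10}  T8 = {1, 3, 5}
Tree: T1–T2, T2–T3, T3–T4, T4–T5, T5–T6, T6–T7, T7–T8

No — vertex 8 appears in no bag.

A tree decomposition must satisfy three properties: every vertex lies in some bag; for every edge, both endpoints lie together in some bag; and for every vertex, the bags containing it form a connected subtree. Here vertex 8 appears in no bag, so the decomposition is invalid.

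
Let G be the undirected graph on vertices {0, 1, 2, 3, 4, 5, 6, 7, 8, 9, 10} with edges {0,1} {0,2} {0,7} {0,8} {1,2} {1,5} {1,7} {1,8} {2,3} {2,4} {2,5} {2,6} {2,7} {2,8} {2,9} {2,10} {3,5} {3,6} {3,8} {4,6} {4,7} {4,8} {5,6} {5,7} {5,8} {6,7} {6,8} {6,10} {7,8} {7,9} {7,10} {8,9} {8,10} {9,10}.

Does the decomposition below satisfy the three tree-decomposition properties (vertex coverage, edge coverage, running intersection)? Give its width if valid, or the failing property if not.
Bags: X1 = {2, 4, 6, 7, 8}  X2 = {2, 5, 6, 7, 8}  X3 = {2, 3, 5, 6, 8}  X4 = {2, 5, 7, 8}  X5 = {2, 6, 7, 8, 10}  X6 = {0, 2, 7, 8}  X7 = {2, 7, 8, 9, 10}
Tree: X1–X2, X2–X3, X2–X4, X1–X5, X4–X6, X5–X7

No — vertex 1 appears in no bag.

A tree decomposition must satisfy three properties: every vertex lies in some bag; for every edge, both endpoints lie together in some bag; and for every vertex, the bags containing it form a connected subtree. Here vertex 1 appears in no bag, so the decomposition is invalid.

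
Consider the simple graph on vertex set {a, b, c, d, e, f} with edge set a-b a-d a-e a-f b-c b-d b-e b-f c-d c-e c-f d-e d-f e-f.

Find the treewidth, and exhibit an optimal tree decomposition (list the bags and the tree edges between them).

Treewidth 4.
One optimal decomposition is:
Bags: B1 = {a, b, d, e, f}  B2 = {b, c, d, e, f}
Tree: B1–B2

Each bag holds 5 vertices, so the decomposition has width 4, which upper-bounds the treewidth. For the lower bound, the 5 vertices {b, c, d, e, f} are pairwise adjacent, and any tree decomposition puts a clique entirely inside one bag — forcing width ≥ 4. The upper and lower bounds meet at 4, so that is the treewidth.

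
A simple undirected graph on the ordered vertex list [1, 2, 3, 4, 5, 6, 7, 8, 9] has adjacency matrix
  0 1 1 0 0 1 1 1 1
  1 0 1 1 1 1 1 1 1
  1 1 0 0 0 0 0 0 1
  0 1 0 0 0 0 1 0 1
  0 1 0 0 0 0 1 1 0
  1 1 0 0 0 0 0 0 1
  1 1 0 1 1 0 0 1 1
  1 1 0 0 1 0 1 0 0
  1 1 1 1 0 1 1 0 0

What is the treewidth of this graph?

A width-3 tree decomposition is:
Bags: B1 = {1, 2, 3, 9}  B2 = {1, 2, 7, 9}  B3 = {1, 2, 6, 9}  B4 = {2, 4, 7, 9}  B5 = {1, 2, 7, 8}  B6 = {2, 5, 7, 8}
Tree: B1–B2, B1–B3, B2–B4, B2–B5, B5–B6
Every bag has size at most 4, so the width is 4 − 1 = 3 and tw(G) ≤ 3. Conversely, {1, 2, 7, 8} is a clique of size 4, and the vertices of any clique must share a bag in every tree decomposition; so some bag has ≥ 4 vertices and tw(G) ≥ 3. Combining the bounds, tw(G) = 3.

3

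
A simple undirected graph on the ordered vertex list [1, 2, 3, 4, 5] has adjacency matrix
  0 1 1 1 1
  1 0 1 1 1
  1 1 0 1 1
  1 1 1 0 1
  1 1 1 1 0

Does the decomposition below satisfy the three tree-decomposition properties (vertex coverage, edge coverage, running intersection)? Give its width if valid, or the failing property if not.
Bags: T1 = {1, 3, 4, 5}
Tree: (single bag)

No — vertex 2 appears in no bag.

A tree decomposition must satisfy three properties: every vertex lies in some bag; for every edge, both endpoints lie together in some bag; and for every vertex, the bags containing it form a connected subtree. Here vertex 2 appears in no bag, so the decomposition is invalid.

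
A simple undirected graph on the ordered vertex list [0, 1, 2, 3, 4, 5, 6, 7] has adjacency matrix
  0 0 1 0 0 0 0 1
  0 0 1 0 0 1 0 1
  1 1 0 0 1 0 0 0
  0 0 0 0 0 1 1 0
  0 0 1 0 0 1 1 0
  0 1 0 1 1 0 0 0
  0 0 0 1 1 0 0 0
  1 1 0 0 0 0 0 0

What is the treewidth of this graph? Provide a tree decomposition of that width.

The largest bag has 3 vertices, giving width 2; this decomposition certifies tw(G) ≤ 2. The edges 6–3–5–4–6 form a cycle, so G is not a tree and its treewidth is at least 2. Therefore the treewidth is 2.

Treewidth 2.
Bags: B1 = {3, 4, 6}  B2 = {3, 4, 5}  B3 = {2, 4, 5}  B4 = {1, 2, 5}  B5 = {0, 1, 2}  B6 = {0, 1, 7}
Tree: B1–B2, B2–B3, B3–B4, B4–B5, B5–B6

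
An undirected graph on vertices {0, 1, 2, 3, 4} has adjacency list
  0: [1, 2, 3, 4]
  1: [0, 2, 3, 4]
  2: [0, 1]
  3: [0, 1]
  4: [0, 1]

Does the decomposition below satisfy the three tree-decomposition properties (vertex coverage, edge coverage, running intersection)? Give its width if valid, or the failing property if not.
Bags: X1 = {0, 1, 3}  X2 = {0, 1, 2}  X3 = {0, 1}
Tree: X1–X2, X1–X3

A tree decomposition must satisfy three properties: every vertex lies in some bag; for every edge, both endpoints lie together in some bag; and for every vertex, the bags containing it form a connected subtree. Here vertex 4 appears in no bag, so the decomposition is invalid.

No — vertex 4 appears in no bag.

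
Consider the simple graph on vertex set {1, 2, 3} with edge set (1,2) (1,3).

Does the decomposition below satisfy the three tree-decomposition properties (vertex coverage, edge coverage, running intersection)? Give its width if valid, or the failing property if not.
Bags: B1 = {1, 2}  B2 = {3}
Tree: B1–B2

A tree decomposition must satisfy three properties: every vertex lies in some bag; for every edge, both endpoints lie together in some bag; and for every vertex, the bags containing it form a connected subtree. Here edge (1,3) lies in no bag, so the decomposition is invalid.

No — edge (1,3) lies in no bag.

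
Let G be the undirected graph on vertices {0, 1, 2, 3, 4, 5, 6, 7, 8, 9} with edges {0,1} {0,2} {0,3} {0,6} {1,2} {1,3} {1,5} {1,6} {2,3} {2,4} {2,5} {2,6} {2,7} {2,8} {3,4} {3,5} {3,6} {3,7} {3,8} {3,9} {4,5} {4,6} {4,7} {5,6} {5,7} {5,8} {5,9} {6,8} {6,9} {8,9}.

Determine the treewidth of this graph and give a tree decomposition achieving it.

Every bag has size at most 5, so the width is 5 − 1 = 4 and tw(G) ≤ 4. For the lower bound, the 5 vertices {3, 5, 6, 8, 9} are pairwise adjacent, and any tree decomposition puts a clique entirely inside one bag — forcing width ≥ 4. Hence tw(G) = 4 exactly.

Treewidth 4.
One optimal decomposition is:
Bags: B1 = {2, 3, 5, 6, 8}  B2 = {2, 3, 4, 5, 6}  B3 = {1, 2, 3, 5, 6}  B4 = {2, 3, 4, 5, 7}  B5 = {0, 1, 2, 3, 6}  B6 = {3, 5, 6, 8, 9}
Tree: B1–B2, B2–B3, B2–B4, B3–B5, B1–B6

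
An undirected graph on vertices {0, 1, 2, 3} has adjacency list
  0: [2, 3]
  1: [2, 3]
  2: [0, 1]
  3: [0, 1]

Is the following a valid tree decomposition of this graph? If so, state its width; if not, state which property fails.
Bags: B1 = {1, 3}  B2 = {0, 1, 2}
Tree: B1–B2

A tree decomposition must satisfy three properties: every vertex lies in some bag; for every edge, both endpoints lie together in some bag; and for every vertex, the bags containing it form a connected subtree. Here edge (0,3) lies in no bag, so the decomposition is invalid.

No — edge (0,3) lies in no bag.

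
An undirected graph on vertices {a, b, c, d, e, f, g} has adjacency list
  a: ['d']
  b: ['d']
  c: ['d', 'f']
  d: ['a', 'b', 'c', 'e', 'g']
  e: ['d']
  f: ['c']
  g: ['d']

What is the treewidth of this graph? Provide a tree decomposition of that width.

Treewidth 1.
One optimal decomposition is:
Bags: B1 = {c, d}  B2 = {b, d}  B3 = {c, f}  B4 = {a, d}  B5 = {d, e}  B6 = {d, g}
Tree: B1–B2, B1–B3, B1–B4, B1–B5, B2–B6

Every bag has size at most 2, so the width is 2 − 1 = 1 and tw(G) ≤ 1. Any graph with an edge has treewidth ≥ 1, and G has the edge c–d. The upper and lower bounds meet at 1, so that is the treewidth.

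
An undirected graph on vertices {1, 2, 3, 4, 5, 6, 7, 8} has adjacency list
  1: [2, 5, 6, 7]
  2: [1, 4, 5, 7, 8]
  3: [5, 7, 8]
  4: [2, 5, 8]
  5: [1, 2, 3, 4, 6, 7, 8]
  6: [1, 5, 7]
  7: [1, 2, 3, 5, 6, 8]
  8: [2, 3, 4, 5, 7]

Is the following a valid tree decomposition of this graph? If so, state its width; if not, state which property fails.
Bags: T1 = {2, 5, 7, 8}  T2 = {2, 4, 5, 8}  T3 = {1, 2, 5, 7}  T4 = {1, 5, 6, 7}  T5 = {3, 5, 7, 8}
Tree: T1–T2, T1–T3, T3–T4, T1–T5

Yes; width 3.

Every vertex of G appears in some bag (union = {1, 2, 3, 4, 5, 6, 7, 8}); every edge is covered by a bag; and for each vertex v the set of bags containing v is connected in the bag tree. The decomposition is therefore valid. The largest bag has 4 vertices, so the width is 3.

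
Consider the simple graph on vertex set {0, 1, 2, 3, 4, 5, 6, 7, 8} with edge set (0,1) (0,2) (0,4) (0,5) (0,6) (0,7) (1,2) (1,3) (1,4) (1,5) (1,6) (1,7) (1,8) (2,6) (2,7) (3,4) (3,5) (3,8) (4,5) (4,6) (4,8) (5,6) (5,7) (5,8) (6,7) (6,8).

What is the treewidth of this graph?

4

A width-4 tree decomposition is:
Bags: B1 = {0, 1, 5, 6, 7}  B2 = {0, 1, 2, 6, 7}  B3 = {0, 1, 4, 5, 6}  B4 = {1, 4, 5, 6, 8}  B5 = {1, 3, 4, 5, 8}
Tree: B1–B2, B1–B3, B3–B4, B4–B5
The largest bag has 5 vertices, giving width 4; this decomposition certifies tw(G) ≤ 4. For the lower bound, the 5 vertices {0, 1, 2, 6, 7} are pairwise adjacent, and any tree decomposition puts a clique entirely inside one bag — forcing width ≥ 4. Hence tw(G) = 4 exactly.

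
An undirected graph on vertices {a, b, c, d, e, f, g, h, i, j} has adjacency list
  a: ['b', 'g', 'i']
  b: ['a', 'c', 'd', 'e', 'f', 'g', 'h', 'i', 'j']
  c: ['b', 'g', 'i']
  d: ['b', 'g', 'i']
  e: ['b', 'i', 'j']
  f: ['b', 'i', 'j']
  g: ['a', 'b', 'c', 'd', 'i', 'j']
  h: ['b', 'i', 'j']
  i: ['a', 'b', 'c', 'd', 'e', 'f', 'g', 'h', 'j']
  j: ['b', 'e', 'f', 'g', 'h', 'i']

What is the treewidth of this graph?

A width-3 tree decomposition is:
Bags: B1 = {b, g, i, j}  B2 = {a, b, g, i}  B3 = {b, e, i, j}  B4 = {b, f, i, j}  B5 = {b, c, g, i}  B6 = {b, h, i, j}  B7 = {b, d, g, i}
Tree: B1–B2, B1–B3, B1–B4, B1–B5, B4–B6, B5–B7
The largest bag has 4 vertices, giving width 3; this decomposition certifies tw(G) ≤ 3. For the lower bound, the 4 vertices {b, d, g, i} are pairwise adjacent, and any tree decomposition puts a clique entirely inside one bag — forcing width ≥ 3. Combining the bounds, tw(G) = 3.

3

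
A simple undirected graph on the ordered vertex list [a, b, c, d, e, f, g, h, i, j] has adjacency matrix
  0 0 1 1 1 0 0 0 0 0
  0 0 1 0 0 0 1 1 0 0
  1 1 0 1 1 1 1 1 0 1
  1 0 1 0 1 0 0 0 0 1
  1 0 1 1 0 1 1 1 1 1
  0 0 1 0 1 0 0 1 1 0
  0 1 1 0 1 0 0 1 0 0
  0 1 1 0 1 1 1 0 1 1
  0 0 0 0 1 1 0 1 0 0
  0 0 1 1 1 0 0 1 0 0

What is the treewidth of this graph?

A width-3 tree decomposition is:
Bags: B1 = {c, e, h, j}  B2 = {c, e, f, h}  B3 = {c, d, e, j}  B4 = {a, c, d, e}  B5 = {c, e, g, h}  B6 = {e, f, h, i}  B7 = {b, c, g, h}
Tree: B1–B2, B1–B3, B3–B4, B1–B5, B2–B6, B5–B7
Each bag holds 4 vertices, so the decomposition has width 3, which upper-bounds the treewidth. For the lower bound, the 4 vertices {c, d, e, j} are pairwise adjacent, and any tree decomposition puts a clique entirely inside one bag — forcing width ≥ 3. Hence tw(G) = 3 exactly.

3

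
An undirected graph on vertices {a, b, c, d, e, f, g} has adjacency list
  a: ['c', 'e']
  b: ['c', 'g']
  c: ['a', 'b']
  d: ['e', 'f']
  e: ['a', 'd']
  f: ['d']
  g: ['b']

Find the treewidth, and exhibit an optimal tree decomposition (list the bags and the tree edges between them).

Each bag holds 2 vertices, so the decomposition has width 1, which upper-bounds the treewidth. Since G has at least one edge (e.g. f–d), it is not an edgeless graph, so tw(G) ≥ 1. Hence tw(G) = 1 exactly.

Treewidth 1.
Bags: B1 = {d, f}  B2 = {d, e}  B3 = {a, e}  B4 = {a, c}  B5 = {b, c}  B6 = {b, g}
Tree: B1–B2, B2–B3, B3–B4, B4–B5, B5–B6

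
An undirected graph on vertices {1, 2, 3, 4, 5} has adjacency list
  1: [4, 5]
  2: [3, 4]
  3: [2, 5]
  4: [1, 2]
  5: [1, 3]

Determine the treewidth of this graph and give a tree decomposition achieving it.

Each bag holds 3 vertices, so the decomposition has width 2, which upper-bounds the treewidth. The edges 1–5–3–2–4–1 form a cycle, so G is not a tree and its treewidth is at least 2. Hence tw(G) = 2 exactly.

Treewidth 2.
One such decomposition:
Bags: B1 = {1, 3, 5}  B2 = {1, 2, 3}  B3 = {1, 2, 4}
Tree: B1–B2, B2–B3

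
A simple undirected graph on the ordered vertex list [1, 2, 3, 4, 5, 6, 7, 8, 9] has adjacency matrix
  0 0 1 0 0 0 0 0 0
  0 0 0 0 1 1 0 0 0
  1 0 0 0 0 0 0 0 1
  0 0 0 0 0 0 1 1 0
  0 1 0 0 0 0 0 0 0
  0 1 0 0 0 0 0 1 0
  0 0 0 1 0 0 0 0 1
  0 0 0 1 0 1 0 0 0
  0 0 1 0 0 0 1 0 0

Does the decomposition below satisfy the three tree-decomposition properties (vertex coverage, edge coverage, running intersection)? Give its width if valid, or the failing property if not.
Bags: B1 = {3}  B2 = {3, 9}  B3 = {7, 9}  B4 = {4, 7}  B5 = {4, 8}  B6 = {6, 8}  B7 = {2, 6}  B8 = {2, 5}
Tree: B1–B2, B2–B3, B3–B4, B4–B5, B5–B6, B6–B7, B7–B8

No — vertex 1 appears in no bag.

A tree decomposition must satisfy three properties: every vertex lies in some bag; for every edge, both endpoints lie together in some bag; and for every vertex, the bags containing it form a connected subtree. Here vertex 1 appears in no bag, so the decomposition is invalid.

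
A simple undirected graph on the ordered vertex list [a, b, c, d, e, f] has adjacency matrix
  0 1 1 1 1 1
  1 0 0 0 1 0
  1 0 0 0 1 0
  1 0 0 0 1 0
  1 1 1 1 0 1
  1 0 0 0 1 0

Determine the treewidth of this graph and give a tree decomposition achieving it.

Each bag holds 3 vertices, so the decomposition has width 2, which upper-bounds the treewidth. For the lower bound, the 3 vertices {a, d, e} are pairwise adjacent, and any tree decomposition puts a clique entirely inside one bag — forcing width ≥ 2. The upper and lower bounds meet at 2, so that is the treewidth.

Treewidth 2.
Bags: B1 = {a, d, e}  B2 = {a, c, e}  B3 = {a, b, e}  B4 = {a, e, f}
Tree: B1–B2, B2–B3, B1–B4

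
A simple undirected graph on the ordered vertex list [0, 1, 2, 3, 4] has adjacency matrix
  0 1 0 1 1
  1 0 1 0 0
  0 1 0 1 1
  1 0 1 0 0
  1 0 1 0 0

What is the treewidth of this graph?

2

A width-2 tree decomposition is:
Bags: B1 = {0, 2, 3}  B2 = {0, 1, 2}  B3 = {0, 2, 4}
Tree: B1–B2, B2–B3
Every bag has size at most 3, so the width is 3 − 1 = 2 and tw(G) ≤ 2. Since 3–2–1–0–3 is a cycle in G, G is not acyclic. Forests are exactly the graphs of treewidth ≤ 1, so tw(G) ≥ 2. Combining the bounds, tw(G) = 2.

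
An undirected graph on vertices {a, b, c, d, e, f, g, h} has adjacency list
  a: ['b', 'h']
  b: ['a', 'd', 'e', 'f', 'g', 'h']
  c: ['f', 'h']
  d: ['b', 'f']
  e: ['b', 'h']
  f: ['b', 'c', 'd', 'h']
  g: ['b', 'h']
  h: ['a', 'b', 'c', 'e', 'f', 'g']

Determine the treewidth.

A width-2 tree decomposition is:
Bags: B1 = {b, e, h}  B2 = {b, f, h}  B3 = {b, g, h}  B4 = {c, f, h}  B5 = {b, d, f}  B6 = {a, b, h}
Tree: B1–B2, B1–B3, B2–B4, B2–B5, B2–B6
Every bag has size at most 3, so the width is 3 − 1 = 2 and tw(G) ≤ 2. On the other hand G contains the 3-clique {b, d, f}. A clique must lie in a single bag of any decomposition, so no decomposition can have width below 2. Therefore the treewidth is 2.

2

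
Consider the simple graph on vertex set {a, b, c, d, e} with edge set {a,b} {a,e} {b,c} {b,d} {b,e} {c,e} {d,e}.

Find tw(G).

2

A width-2 tree decomposition is:
Bags: B1 = {a, b, e}  B2 = {b, c, e}  B3 = {b, d, e}
Tree: B1–B2, B1–B3
Each bag holds 3 vertices, so the decomposition has width 2, which upper-bounds the treewidth. For the lower bound, the 3 vertices {b, d, e} are pairwise adjacent, and any tree decomposition puts a clique entirely inside one bag — forcing width ≥ 2. Combining the bounds, tw(G) = 2.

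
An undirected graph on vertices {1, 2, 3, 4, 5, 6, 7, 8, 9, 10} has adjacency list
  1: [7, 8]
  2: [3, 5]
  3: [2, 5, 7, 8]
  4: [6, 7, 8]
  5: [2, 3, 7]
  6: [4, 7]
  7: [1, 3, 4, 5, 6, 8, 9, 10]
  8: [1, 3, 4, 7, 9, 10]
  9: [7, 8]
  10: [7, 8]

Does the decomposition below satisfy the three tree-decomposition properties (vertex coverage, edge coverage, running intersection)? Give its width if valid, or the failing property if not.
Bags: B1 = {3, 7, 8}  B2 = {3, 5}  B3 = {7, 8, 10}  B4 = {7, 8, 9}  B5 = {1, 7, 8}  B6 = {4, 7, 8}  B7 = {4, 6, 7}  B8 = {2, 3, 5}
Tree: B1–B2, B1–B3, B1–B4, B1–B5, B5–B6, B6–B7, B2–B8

A tree decomposition must satisfy three properties: every vertex lies in some bag; for every edge, both endpoints lie together in some bag; and for every vertex, the bags containing it form a connected subtree. Here edge (7,5) lies in no bag, so the decomposition is invalid.

No — edge (7,5) lies in no bag.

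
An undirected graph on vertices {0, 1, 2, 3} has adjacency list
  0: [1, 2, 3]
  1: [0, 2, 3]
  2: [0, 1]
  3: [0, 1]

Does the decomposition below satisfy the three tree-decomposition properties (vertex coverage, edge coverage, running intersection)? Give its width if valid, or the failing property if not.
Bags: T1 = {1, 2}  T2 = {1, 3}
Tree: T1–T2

A tree decomposition must satisfy three properties: every vertex lies in some bag; for every edge, both endpoints lie together in some bag; and for every vertex, the bags containing it form a connected subtree. Here vertex 0 appears in no bag, so the decomposition is invalid.

No — vertex 0 appears in no bag.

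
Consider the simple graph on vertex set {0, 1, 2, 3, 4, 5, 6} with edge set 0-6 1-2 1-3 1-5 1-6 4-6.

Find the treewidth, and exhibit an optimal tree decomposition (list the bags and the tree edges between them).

Every bag has size at most 2, so the width is 2 − 1 = 1 and tw(G) ≤ 1. G has an edge, so its treewidth is at least 1. Hence tw(G) = 1 exactly.

Treewidth 1.
Bags: B1 = {0, 6}  B2 = {1, 6}  B3 = {1, 3}  B4 = {1, 5}  B5 = {1, 2}  B6 = {4, 6}
Tree: B1–B2, B2–B3, B2–B4, B4–B5, B1–B6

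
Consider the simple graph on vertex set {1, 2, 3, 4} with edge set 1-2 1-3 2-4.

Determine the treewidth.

1

A width-1 tree decomposition is:
Bags: B1 = {1, 3}  B2 = {1, 2}  B3 = {2, 4}
Tree: B1–B2, B2–B3
Every bag has size at most 2, so the width is 2 − 1 = 1 and tw(G) ≤ 1. Any graph with an edge has treewidth ≥ 1, and G has the edge 3–1. The upper and lower bounds meet at 1, so that is the treewidth.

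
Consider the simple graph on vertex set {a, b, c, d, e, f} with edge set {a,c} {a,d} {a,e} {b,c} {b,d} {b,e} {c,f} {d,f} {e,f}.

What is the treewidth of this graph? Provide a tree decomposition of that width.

Treewidth 3.
One optimal decomposition is:
Bags: B1 = {b, c, d, e}  B2 = {a, c, d, e}  B3 = {c, d, e, f}
Tree: B1–B2, B2–B3

Each bag holds 4 vertices, so the decomposition has width 3, which upper-bounds the treewidth. For the lower bound: the 4 vertex sets {b,e}, {a,d}, {c}, {f} are disjoint, each induces a connected subgraph, and every pair is joined by at least one edge of G. Contracting each set to a single vertex therefore yields K_{4} as a minor, and since treewidth is minor-monotone, tw(G) ≥ tw(K_{4}) = 3. Hence tw(G) = 3 exactly.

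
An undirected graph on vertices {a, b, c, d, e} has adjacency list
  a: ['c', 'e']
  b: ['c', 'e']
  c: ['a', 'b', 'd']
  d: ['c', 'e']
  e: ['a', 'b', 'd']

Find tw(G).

2

A width-2 tree decomposition is:
Bags: B1 = {a, c, e}  B2 = {c, d, e}  B3 = {b, c, e}
Tree: B1–B2, B2–B3
The largest bag has 3 vertices, giving width 2; this decomposition certifies tw(G) ≤ 2. The edges a–c–d–e–a form a cycle, so G is not a tree and its treewidth is at least 2. Combining the bounds, tw(G) = 2.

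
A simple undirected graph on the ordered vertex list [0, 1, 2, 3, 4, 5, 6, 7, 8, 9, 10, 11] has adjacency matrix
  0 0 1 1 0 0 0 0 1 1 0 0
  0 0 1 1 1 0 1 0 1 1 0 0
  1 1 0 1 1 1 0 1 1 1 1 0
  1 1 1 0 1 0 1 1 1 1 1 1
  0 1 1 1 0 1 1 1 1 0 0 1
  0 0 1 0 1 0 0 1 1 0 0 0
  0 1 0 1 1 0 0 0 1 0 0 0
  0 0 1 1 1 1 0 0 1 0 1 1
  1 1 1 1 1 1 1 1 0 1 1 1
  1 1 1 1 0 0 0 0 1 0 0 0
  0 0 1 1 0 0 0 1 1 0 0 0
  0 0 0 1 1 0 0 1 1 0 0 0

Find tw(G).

A width-4 tree decomposition is:
Bags: B1 = {1, 2, 3, 4, 8}  B2 = {1, 3, 4, 6, 8}  B3 = {2, 3, 4, 7, 8}  B4 = {1, 2, 3, 8, 9}  B5 = {2, 4, 5, 7, 8}  B6 = {3, 4, 7, 8, 11}  B7 = {2, 3, 7, 8, 10}  B8 = {0, 2, 3, 8, 9}
Tree: B1–B2, B1–B3, B1–B4, B3–B5, B3–B6, B3–B7, B4–B8
The largest bag has 5 vertices, giving width 4; this decomposition certifies tw(G) ≤ 4. For the lower bound, the 5 vertices {0, 2, 3, 8, 9} are pairwise adjacent, and any tree decomposition puts a clique entirely inside one bag — forcing width ≥ 4. Hence tw(G) = 4 exactly.

4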